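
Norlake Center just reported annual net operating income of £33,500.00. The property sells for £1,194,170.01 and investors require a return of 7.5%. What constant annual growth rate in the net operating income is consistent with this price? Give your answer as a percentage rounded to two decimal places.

P = D₀(1+g)/(r−g) ⇒ P(r−g) = D₀(1+g) ⇒ g(P+D₀) = P·r − D₀
g = (P·r − D₀)/(P + D₀) = (£1,194,170.01×0.075 − £33,500.00) / (£1,194,170.01 + £33,500.00) = 0.045666

4.57%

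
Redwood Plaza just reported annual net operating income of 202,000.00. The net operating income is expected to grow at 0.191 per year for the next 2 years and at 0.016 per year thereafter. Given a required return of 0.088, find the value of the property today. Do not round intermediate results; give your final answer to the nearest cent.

D_1 = 240582.00000
D_2 = 286533.16200
Terminal value at year 2: TV = D_2×(1+g_2)/(r−g_2) = 291117.69259/0.072 = 4043301.28600
P_0 = D_1/(1+r)^1 + D_2/(1+r)^2 + TV/(1+r)^2
    = 221123.16176 + 242056.69638 + 3415688.93781 = 3878868.79596

3878868.80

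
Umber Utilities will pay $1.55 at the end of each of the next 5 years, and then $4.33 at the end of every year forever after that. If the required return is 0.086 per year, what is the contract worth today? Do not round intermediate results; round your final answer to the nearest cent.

PV of 5-year annuity: $1.55 × [1 − (1+0.086)^−5] / 0.086 = 6.09206
Perpetuity value at year 5: $4.33 / 0.086 = 50.34884
PV of perpetuity: 50.34884 / (1+0.086)^5 = 33.33038
Total PV = 6.09206 + 33.33038 = 39.42244

$39.42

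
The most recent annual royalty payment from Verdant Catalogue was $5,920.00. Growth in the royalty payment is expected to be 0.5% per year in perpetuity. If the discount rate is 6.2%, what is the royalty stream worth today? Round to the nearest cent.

$104378.95

D₁ = D₀ × (1 + g) = $5,920.00 × 1.005 = $5,949.6000
Growing perpetuity: P = D₁ / (r − g) = $5,949.6000 / (0.062 − 0.005) = $104,378.95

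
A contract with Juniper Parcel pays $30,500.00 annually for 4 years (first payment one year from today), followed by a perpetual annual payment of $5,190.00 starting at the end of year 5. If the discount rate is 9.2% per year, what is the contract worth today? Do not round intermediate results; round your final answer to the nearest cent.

$138051.68

PV of 4-year annuity: $30,500.00 × [1 − (1+0.092)^−4] / 0.092 = 98379.23408
Perpetuity value at year 4: $5,190.00 / 0.092 = 56413.04348
PV of perpetuity: 56413.04348 / (1+0.092)^4 = 39672.44594
Total PV = 98379.23408 + 39672.44594 = 138051.68002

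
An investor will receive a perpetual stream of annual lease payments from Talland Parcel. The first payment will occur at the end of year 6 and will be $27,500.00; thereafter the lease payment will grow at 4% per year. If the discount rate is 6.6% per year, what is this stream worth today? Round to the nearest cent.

Value at end of year 5: C₁ / (r − g) = $27,500.00 / (0.066 − 0.04) = $1,057,692.3077
Discount to today: PV = $1,057,692.3077 / (1 + 0.066)^5 = $1,057,692.3077 / 1.376531 = $768,375.17

$768375.17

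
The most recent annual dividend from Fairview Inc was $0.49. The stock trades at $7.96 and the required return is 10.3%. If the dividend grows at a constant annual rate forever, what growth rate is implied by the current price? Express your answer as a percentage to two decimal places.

P = D₀(1+g)/(r−g) ⇒ P(r−g) = D₀(1+g) ⇒ g(P+D₀) = P·r − D₀
g = (P·r − D₀)/(P + D₀) = ($7.96×0.103 − $0.49) / ($7.96 + $0.49) = 0.039039

3.90%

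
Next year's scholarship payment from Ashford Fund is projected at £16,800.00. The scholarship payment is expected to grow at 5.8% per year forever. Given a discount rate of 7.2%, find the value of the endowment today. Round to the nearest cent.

Growing perpetuity: P = D₁ / (r − g) = £16,800.0000 / (0.072 − 0.058) = £1,200,000.00

£1200000.00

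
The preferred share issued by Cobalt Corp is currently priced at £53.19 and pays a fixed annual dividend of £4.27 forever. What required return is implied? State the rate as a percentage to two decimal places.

8.03%

P = C/r ⇒ r = C/P = £4.27/£53.19 = 0.080278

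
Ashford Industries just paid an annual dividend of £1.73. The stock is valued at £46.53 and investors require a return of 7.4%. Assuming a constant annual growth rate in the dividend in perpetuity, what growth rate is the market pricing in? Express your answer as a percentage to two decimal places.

P = D₀(1+g)/(r−g) ⇒ P(r−g) = D₀(1+g) ⇒ g(P+D₀) = P·r − D₀
g = (P·r − D₀)/(P + D₀) = (£46.53×0.074 − £1.73) / (£46.53 + £1.73) = 0.035500

3.55%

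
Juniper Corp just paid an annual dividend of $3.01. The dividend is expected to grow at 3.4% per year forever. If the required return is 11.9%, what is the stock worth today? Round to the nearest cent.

$36.62

D₁ = D₀ × (1 + g) = $3.01 × 1.034 = $3.1123
Growing perpetuity: P = D₁ / (r − g) = $3.1123 / (0.119 − 0.034) = $36.62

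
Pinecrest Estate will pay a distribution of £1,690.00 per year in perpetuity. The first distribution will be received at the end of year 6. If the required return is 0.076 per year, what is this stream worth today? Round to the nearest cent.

£15417.42

Value at end of year 5: C / r = £1,690.00 / 0.076 = £22,236.8421
Discount to today: PV = £22,236.8421 / (1 + 0.076)^5 = £22,236.8421 / 1.442319 = £15,417.42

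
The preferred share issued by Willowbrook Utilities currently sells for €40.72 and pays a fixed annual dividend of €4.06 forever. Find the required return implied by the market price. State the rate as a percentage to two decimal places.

9.97%

P = C/r ⇒ r = C/P = €4.06/€40.72 = 0.099705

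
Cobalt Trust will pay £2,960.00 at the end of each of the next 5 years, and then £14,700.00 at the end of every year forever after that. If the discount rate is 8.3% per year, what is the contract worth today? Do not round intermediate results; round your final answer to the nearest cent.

PV of 5-year annuity: £2,960.00 × [1 − (1+0.083)^−5] / 0.083 = 11725.56155
Perpetuity value at year 5: £14,700.00 / 0.083 = 177108.43373
PV of perpetuity: 177108.43373 / (1+0.083)^5 = 118876.75984
Total PV = 11725.56155 + 118876.75984 = 130602.32139

£130602.32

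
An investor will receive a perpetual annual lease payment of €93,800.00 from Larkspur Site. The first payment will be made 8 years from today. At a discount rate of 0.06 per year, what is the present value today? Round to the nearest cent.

€1039705.95

Value at end of year 7: C / r = €93,800.00 / 0.06 = €1,563,333.3333
Discount to today: PV = €1,563,333.3333 / (1 + 0.06)^7 = €1,563,333.3333 / 1.503630 = €1,039,705.95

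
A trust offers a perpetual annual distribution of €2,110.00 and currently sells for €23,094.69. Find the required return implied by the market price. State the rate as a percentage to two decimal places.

P = C/r ⇒ r = C/P = €2,110.00/€23,094.69 = 0.091363

9.14%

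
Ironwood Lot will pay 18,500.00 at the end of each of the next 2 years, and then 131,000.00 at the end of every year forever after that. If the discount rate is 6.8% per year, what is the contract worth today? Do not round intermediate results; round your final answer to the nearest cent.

PV of 2-year annuity: 18,500.00 × [1 − (1+0.068)^−2] / 0.068 = 33541.28968
Perpetuity value at year 2: 131,000.00 / 0.068 = 1926470.58824
PV of perpetuity: 1926470.58824 / (1+0.068)^2 = 1688961.99645
Total PV = 33541.28968 + 1688961.99645 = 1722503.28613

1722503.29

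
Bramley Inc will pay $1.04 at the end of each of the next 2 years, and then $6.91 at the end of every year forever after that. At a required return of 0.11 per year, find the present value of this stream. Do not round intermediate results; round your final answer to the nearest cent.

$52.77

PV of 2-year annuity: $1.04 × [1 − (1+0.11)^−2] / 0.11 = 1.78102
Perpetuity value at year 2: $6.91 / 0.11 = 62.81818
PV of perpetuity: 62.81818 / (1+0.11)^2 = 50.98465
Total PV = 1.78102 + 50.98465 = 52.76567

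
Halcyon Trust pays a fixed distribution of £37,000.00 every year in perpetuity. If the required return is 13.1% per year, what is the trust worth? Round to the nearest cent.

£282442.75

Level perpetuity: PV = C / r = £37,000.00 / 0.131 = £282,442.75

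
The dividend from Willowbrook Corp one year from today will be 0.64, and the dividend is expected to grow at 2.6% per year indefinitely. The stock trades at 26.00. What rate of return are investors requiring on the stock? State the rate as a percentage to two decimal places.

5.06%

P = D₁/(r − g) ⇒ r = D₁/P + g = 0.6400/26.00 + 0.026 = 0.024615 + 0.026 = 0.050615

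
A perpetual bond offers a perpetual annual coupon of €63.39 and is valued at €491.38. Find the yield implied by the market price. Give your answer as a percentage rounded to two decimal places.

12.90%

P = C/r ⇒ r = C/P = €63.39/€491.38 = 0.129004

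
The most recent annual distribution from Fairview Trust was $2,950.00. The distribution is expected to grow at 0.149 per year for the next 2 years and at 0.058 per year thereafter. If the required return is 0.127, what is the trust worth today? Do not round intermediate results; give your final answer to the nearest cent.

$53090.44

D_1 = 3389.55000
D_2 = 3894.59295
Terminal value at year 2: TV = D_2×(1+g_2)/(r−g_2) = 4120.47934/0.069 = 59717.09190
P_0 = D_1/(1+r)^1 + D_2/(1+r)^2 + TV/(1+r)^2
    = 3007.58651 + 3066.29716 + 47016.55651 = 53090.44018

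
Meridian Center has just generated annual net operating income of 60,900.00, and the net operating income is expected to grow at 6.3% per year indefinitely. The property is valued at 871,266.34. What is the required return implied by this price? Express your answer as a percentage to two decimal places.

13.73%

D₁ = 60,900.00 × 1.063 = 64,736.7000
P = D₁/(r − g) ⇒ r = D₁/P + g = 64,736.7000/871,266.34 + 0.063 = 0.074302 + 0.063 = 0.137302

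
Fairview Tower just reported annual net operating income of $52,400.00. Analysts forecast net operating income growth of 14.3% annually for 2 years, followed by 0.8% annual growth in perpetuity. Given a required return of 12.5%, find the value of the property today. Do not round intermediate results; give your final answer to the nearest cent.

$573336.62

D_1 = 59893.20000
D_2 = 68457.92760
Terminal value at year 2: TV = D_2×(1+g_2)/(r−g_2) = 69005.59102/0.117 = 589791.37625
P_0 = D_1/(1+r)^1 + D_2/(1+r)^2 + TV/(1+r)^2
    = 53238.40000 + 54090.21440 + 466008.00098 = 573336.61538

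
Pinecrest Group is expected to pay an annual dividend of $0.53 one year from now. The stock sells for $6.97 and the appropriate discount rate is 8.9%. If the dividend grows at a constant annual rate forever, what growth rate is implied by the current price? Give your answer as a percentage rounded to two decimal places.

1.30%

P = D₁/(r−g) ⇒ g = r − D₁/P = 0.089 − $0.53/$6.97 = 0.012960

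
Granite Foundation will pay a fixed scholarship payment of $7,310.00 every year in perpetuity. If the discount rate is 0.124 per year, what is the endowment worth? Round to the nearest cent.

Level perpetuity: PV = C / r = $7,310.00 / 0.124 = $58,951.61

$58951.61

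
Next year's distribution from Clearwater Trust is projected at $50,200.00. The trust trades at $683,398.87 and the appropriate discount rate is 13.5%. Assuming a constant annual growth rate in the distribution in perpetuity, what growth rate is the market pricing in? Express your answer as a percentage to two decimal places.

6.15%

P = D₁/(r−g) ⇒ g = r − D₁/P = 0.135 − $50,200.00/$683,398.87 = 0.061544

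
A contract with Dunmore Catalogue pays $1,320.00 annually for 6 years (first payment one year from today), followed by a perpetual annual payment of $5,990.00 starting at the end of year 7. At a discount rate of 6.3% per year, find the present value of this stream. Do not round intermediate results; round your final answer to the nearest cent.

PV of 6-year annuity: $1,320.00 × [1 − (1+0.063)^−6] / 0.063 = 6430.13477
Perpetuity value at year 6: $5,990.00 / 0.063 = 95079.36508
PV of perpetuity: 95079.36508 / (1+0.063)^6 = 65900.19289
Total PV = 6430.13477 + 65900.19289 = 72330.32767

$72330.33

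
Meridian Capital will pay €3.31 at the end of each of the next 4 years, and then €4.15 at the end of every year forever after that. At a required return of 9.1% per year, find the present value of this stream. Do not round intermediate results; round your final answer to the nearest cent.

PV of 4-year annuity: €3.31 × [1 − (1+0.091)^−4] / 0.091 = 10.69998
Perpetuity value at year 4: €4.15 / 0.091 = 45.60440
PV of perpetuity: 45.60440 / (1+0.091)^4 = 32.18902
Total PV = 10.69998 + 32.18902 = 42.88899

€42.89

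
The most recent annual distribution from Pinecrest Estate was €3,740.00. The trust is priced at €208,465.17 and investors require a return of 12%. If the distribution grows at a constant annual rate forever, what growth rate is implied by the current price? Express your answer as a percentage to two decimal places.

P = D₀(1+g)/(r−g) ⇒ P(r−g) = D₀(1+g) ⇒ g(P+D₀) = P·r − D₀
g = (P·r − D₀)/(P + D₀) = (€208,465.17×0.12 − €3,740.00) / (€208,465.17 + €3,740.00) = 0.100261

10.03%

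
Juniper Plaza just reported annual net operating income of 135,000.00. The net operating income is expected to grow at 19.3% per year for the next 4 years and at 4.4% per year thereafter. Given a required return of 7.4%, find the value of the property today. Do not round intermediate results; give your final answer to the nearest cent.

D_1 = 161055.00000
D_2 = 192138.61500
D_3 = 229221.36769
D_4 = 273461.09166
Terminal value at year 4: TV = D_4×(1+g_2)/(r−g_2) = 285493.37969/0.03 = 9516445.98977
P_0 = D_1/(1+r)^1 + D_2/(1+r)^2 + D_3/(1+r)^3 + D_4/(1+r)^4 + TV/(1+r)^4
    = 149958.10056 + 166573.56980 + 185030.04541 + 205531.51227 + 7152496.62696 = 7859589.85500

7859589.86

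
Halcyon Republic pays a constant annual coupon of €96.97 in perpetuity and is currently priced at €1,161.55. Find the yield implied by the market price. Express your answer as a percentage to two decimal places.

8.35%

P = C/r ⇒ r = C/P = €96.97/€1,161.55 = 0.083483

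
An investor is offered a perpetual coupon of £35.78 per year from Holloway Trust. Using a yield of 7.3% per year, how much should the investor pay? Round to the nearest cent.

£490.14

Level perpetuity: PV = C / r = £35.78 / 0.073 = £490.14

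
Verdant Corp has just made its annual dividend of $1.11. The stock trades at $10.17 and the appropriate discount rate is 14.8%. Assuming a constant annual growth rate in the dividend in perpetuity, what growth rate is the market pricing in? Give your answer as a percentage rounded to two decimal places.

P = D₀(1+g)/(r−g) ⇒ P(r−g) = D₀(1+g) ⇒ g(P+D₀) = P·r − D₀
g = (P·r − D₀)/(P + D₀) = ($10.17×0.148 − $1.11) / ($10.17 + $1.11) = 0.035032

3.50%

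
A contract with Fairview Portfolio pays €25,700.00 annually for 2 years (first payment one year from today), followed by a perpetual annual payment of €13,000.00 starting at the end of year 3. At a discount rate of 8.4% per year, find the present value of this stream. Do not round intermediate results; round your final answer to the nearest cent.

PV of 2-year annuity: €25,700.00 × [1 − (1+0.084)^−2] / 0.084 = 45579.78513
Perpetuity value at year 2: €13,000.00 / 0.084 = 154761.90476
PV of perpetuity: 154761.90476 / (1+0.084)^2 = 131705.98232
Total PV = 45579.78513 + 131705.98232 = 177285.76745

€177285.77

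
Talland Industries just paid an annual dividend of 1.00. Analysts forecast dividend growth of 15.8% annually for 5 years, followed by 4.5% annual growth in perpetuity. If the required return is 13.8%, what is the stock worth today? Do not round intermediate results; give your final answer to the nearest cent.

D_1 = 1.15800
D_2 = 1.34096
D_3 = 1.55284
D_4 = 1.79818
D_5 = 2.08230
Terminal value at year 5: TV = D_5×(1+g_2)/(r−g_2) = 2.17600/0.093 = 23.39786
P_0 = D_1/(1+r)^1 + D_2/(1+r)^2 + D_3/(1+r)^3 + D_4/(1+r)^4 + D_5/(1+r)^5 + TV/(1+r)^5
    = 1.01757 + 1.03546 + 1.05366 + 1.07217 + 1.09102 + 12.25928 = 17.52916

17.53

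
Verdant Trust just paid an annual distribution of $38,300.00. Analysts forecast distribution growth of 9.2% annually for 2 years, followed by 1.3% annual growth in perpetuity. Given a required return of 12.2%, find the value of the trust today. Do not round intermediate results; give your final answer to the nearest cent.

D_1 = 41823.60000
D_2 = 45671.37120
Terminal value at year 2: TV = D_2×(1+g_2)/(r−g_2) = 46265.09903/0.109 = 424450.44978
P_0 = D_1/(1+r)^1 + D_2/(1+r)^2 + TV/(1+r)^2
    = 37275.93583 + 36279.25305 + 337164.06736 = 410719.25624

$410719.26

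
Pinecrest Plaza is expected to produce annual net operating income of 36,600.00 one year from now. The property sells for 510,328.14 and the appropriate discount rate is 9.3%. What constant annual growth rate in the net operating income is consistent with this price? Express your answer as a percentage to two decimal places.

2.13%

P = D₁/(r−g) ⇒ g = r − D₁/P = 0.093 − 36,600.00/510,328.14 = 0.021281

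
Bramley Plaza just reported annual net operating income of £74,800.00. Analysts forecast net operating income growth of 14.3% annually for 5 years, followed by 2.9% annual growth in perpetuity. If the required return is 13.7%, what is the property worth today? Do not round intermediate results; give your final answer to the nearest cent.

D_1 = 85496.40000
D_2 = 97722.38520
D_3 = 111696.68628
D_4 = 127669.31242
D_5 = 145926.02410
Terminal value at year 5: TV = D_5×(1+g_2)/(r−g_2) = 150157.87880/0.108 = 1390350.72961
P_0 = D_1/(1+r)^1 + D_2/(1+r)^2 + D_3/(1+r)^3 + D_4/(1+r)^4 + D_5/(1+r)^5 + TV/(1+r)^5
    = 75194.72296 + 75591.52888 + 75990.42877 + 76391.43367 + 76794.55469 + 731681.45166 = 1111644.12063

£1111644.12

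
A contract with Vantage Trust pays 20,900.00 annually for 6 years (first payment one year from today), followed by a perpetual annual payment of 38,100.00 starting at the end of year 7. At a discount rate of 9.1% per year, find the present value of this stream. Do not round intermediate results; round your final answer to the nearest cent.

PV of 6-year annuity: 20,900.00 × [1 − (1+0.091)^−6] / 0.091 = 93476.82672
Perpetuity value at year 6: 38,100.00 / 0.091 = 418681.31868
PV of perpetuity: 418681.31868 / (1+0.091)^6 = 248276.19438
Total PV = 93476.82672 + 248276.19438 = 341753.02110

341753.02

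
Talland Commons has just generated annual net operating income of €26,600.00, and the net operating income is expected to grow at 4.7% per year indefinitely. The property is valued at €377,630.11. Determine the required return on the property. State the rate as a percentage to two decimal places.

D₁ = €26,600.00 × 1.047 = €27,850.2000
P = D₁/(r − g) ⇒ r = D₁/P + g = €27,850.2000/€377,630.11 + 0.047 = 0.073750 + 0.047 = 0.120750

12.07%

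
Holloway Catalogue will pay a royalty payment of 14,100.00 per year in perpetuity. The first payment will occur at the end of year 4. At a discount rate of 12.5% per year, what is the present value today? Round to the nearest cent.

Value at end of year 3: C / r = 14,100.00 / 0.125 = 112,800.0000
Discount to today: PV = 112,800.0000 / (1 + 0.125)^3 = 112,800.0000 / 1.423828 = 79,223.05

79223.05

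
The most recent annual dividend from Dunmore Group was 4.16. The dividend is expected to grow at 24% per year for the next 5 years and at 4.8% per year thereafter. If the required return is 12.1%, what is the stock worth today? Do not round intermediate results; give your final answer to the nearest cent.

127.34

D_1 = 5.15840
D_2 = 6.39642
D_3 = 7.93156
D_4 = 9.83513
D_5 = 12.19556
Terminal value at year 5: TV = D_5×(1+g_2)/(r−g_2) = 12.78095/0.073 = 175.08147
P_0 = D_1/(1+r)^1 + D_2/(1+r)^2 + D_3/(1+r)^3 + D_4/(1+r)^4 + D_5/(1+r)^5 + TV/(1+r)^5
    = 4.60161 + 5.09009 + 5.63043 + 6.22813 + 6.88928 + 98.90360 = 127.34314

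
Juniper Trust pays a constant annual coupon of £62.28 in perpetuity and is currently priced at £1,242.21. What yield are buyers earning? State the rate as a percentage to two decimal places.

P = C/r ⇒ r = C/P = £62.28/£1,242.21 = 0.050136

5.01%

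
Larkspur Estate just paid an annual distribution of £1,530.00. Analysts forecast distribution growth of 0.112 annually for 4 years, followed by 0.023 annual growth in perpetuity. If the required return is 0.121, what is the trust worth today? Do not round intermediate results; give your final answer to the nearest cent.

D_1 = 1701.36000
D_2 = 1891.91232
D_3 = 2103.80650
D_4 = 2339.43283
Terminal value at year 4: TV = D_4×(1+g_2)/(r−g_2) = 2393.23978/0.098 = 24420.81411
P_0 = D_1/(1+r)^1 + D_2/(1+r)^2 + D_3/(1+r)^3 + D_4/(1+r)^4 + TV/(1+r)^4
    = 1517.71632 + 1505.53127 + 1493.44404 + 1481.45386 + 15464.56426 = 21462.70975

£21462.71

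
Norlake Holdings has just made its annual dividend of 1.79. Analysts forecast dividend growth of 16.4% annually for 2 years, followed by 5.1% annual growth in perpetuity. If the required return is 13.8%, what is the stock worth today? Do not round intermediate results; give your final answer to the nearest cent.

26.33

D_1 = 2.08356
D_2 = 2.42526
Terminal value at year 2: TV = D_2×(1+g_2)/(r−g_2) = 2.54895/0.087 = 29.29830
P_0 = D_1/(1+r)^1 + D_2/(1+r)^2 + TV/(1+r)^2
    = 1.83090 + 1.87273 + 22.62340 = 26.32703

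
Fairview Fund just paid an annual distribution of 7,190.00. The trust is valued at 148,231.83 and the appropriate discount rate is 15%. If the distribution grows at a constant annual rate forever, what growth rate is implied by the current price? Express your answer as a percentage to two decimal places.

P = D₀(1+g)/(r−g) ⇒ P(r−g) = D₀(1+g) ⇒ g(P+D₀) = P·r − D₀
g = (P·r − D₀)/(P + D₀) = (148,231.83×0.15 − 7,190.00) / (148,231.83 + 7,190.00) = 0.096800

9.68%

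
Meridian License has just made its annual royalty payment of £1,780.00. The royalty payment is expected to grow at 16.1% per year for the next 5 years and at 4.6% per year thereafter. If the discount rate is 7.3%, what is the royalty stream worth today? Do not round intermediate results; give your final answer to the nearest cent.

£113614.92

D_1 = 2066.58000
D_2 = 2399.29938
D_3 = 2785.58658
D_4 = 3234.06602
D_5 = 3754.75065
Terminal value at year 5: TV = D_5×(1+g_2)/(r−g_2) = 3927.46918/0.027 = 145461.82143
P_0 = D_1/(1+r)^1 + D_2/(1+r)^2 + D_3/(1+r)^3 + D_4/(1+r)^4 + D_5/(1+r)^5 + TV/(1+r)^5
    = 1925.98322 + 2083.93898 + 2254.84916 + 2439.77622 + 2639.86970 + 102270.50761 = 113614.92490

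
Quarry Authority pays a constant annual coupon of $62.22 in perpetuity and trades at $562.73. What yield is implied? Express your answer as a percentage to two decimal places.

P = C/r ⇒ r = C/P = $62.22/$562.73 = 0.110568

11.06%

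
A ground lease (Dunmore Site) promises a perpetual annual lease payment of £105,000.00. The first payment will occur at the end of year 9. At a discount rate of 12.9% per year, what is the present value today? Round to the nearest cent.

£308352.91

Value at end of year 8: C / r = £105,000.00 / 0.129 = £813,953.4884
Discount to today: PV = £813,953.4884 / (1 + 0.129)^8 = £813,953.4884 / 2.639682 = £308,352.91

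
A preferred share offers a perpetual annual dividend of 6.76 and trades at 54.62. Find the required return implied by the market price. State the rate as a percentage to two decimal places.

P = C/r ⇒ r = C/P = 6.76/54.62 = 0.123764

12.38%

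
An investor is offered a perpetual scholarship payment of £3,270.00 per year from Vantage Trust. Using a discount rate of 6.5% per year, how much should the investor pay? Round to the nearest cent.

£50307.69

Level perpetuity: PV = C / r = £3,270.00 / 0.065 = £50,307.69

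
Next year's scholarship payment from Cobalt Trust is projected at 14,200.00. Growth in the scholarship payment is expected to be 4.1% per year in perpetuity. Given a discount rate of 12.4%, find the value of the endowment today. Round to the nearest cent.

Growing perpetuity: P = D₁ / (r − g) = 14,200.0000 / (0.124 − 0.041) = 171,084.34

171084.34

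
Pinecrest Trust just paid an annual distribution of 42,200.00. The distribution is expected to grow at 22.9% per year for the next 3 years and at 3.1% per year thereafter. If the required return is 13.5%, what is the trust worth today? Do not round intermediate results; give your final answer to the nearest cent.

D_1 = 51863.80000
D_2 = 63740.61020
D_3 = 78337.20994
Terminal value at year 3: TV = D_3×(1+g_2)/(r−g_2) = 80765.66344/0.104 = 776592.91773
P_0 = D_1/(1+r)^1 + D_2/(1+r)^2 + D_3/(1+r)^3 + TV/(1+r)^3
    = 45694.97797 + 49479.40787 + 53577.26191 + 531136.12529 = 679887.77304

679887.77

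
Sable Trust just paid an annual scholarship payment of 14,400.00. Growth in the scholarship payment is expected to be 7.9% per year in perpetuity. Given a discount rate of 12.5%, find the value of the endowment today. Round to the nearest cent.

D₁ = D₀ × (1 + g) = 14,400.00 × 1.079 = 15,537.6000
Growing perpetuity: P = D₁ / (r − g) = 15,537.6000 / (0.125 − 0.079) = 337,773.91

337773.91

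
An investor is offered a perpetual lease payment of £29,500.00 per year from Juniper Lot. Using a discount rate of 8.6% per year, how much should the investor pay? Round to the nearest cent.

Level perpetuity: PV = C / r = £29,500.00 / 0.086 = £343,023.26

£343023.26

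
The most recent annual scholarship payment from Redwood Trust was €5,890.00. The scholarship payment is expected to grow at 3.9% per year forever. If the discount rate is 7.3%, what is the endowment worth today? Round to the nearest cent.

D₁ = D₀ × (1 + g) = €5,890.00 × 1.039 = €6,119.7100
Growing perpetuity: P = D₁ / (r − g) = €6,119.7100 / (0.073 − 0.039) = €179,991.47

€179991.47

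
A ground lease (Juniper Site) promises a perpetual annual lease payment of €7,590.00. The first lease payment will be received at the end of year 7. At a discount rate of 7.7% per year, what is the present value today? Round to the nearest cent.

Value at end of year 6: C / r = €7,590.00 / 0.077 = €98,571.4286
Discount to today: PV = €98,571.4286 / (1 + 0.077)^6 = €98,571.4286 / 1.560609 = €63,162.14

€63162.14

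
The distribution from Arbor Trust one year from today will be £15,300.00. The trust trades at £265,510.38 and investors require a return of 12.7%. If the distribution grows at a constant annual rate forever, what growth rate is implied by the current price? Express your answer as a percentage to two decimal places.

P = D₁/(r−g) ⇒ g = r − D₁/P = 0.127 − £15,300.00/£265,510.38 = 0.069375

6.94%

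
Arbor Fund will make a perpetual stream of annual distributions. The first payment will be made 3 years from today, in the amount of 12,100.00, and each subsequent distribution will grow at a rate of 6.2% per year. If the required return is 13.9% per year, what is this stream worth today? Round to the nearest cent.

Value at end of year 2: C₁ / (r − g) = 12,100.00 / (0.139 − 0.062) = 157,142.8571
Discount to today: PV = 157,142.8571 / (1 + 0.139)^2 = 157,142.8571 / 1.297321 = 121,128.74

121128.74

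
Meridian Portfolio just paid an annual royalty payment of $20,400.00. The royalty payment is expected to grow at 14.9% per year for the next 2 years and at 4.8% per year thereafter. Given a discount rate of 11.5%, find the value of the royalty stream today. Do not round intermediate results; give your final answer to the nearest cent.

$381534.75

D_1 = 23439.60000
D_2 = 26932.10040
Terminal value at year 2: TV = D_2×(1+g_2)/(r−g_2) = 28224.84122/0.067 = 421266.28685
P_0 = D_1/(1+r)^1 + D_2/(1+r)^2 + TV/(1+r)^2
    = 21022.06278 + 21663.09429 + 338849.59428 = 381534.75136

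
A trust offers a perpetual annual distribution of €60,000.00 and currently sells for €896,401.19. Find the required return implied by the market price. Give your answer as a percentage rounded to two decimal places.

6.69%

P = C/r ⇒ r = C/P = €60,000.00/€896,401.19 = 0.066934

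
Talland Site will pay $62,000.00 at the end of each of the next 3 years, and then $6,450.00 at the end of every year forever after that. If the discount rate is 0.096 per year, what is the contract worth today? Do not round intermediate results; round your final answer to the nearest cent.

PV of 3-year annuity: $62,000.00 × [1 − (1+0.096)^−3] / 0.096 = 155277.10509
Perpetuity value at year 3: $6,450.00 / 0.096 = 67187.50000
PV of perpetuity: 67187.50000 / (1+0.096)^3 = 51033.67213
Total PV = 155277.10509 + 51033.67213 = 206310.77722

$206310.78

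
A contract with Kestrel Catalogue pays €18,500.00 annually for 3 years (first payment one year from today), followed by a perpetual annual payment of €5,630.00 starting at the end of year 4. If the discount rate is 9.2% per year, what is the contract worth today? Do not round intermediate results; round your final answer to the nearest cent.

€93657.64

PV of 3-year annuity: €18,500.00 × [1 − (1+0.092)^−3] / 0.092 = 46662.53400
Perpetuity value at year 3: €5,630.00 / 0.092 = 61195.65217
PV of perpetuity: 61195.65217 / (1+0.092)^3 = 46995.10804
Total PV = 46662.53400 + 46995.10804 = 93657.64204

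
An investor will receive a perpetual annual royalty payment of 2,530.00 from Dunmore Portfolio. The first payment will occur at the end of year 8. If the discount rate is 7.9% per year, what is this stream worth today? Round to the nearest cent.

Value at end of year 7: C / r = 2,530.00 / 0.079 = 32,025.3165
Discount to today: PV = 32,025.3165 / (1 + 0.079)^7 = 32,025.3165 / 1.702747 = 18,808.03

18808.03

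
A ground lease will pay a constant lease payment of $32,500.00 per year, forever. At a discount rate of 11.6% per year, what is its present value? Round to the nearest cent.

$280172.41

Level perpetuity: PV = C / r = $32,500.00 / 0.116 = $280,172.41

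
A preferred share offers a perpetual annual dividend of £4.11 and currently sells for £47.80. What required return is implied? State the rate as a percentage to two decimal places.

8.60%

P = C/r ⇒ r = C/P = £4.11/£47.80 = 0.085983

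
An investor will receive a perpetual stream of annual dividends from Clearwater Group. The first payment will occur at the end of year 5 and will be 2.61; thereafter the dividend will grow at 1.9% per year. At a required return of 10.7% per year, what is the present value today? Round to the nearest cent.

Value at end of year 4: C₁ / (r − g) = 2.61 / (0.107 − 0.019) = 29.6591
Discount to today: PV = 29.6591 / (1 + 0.107)^4 = 29.6591 / 1.501725 = 19.75

19.75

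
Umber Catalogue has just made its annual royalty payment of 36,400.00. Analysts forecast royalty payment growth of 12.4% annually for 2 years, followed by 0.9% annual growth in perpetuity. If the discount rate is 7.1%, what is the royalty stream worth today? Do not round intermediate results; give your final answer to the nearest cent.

D_1 = 40913.60000
D_2 = 45986.88640
Terminal value at year 2: TV = D_2×(1+g_2)/(r−g_2) = 46400.76838/0.062 = 748399.48996
P_0 = D_1/(1+r)^1 + D_2/(1+r)^2 + TV/(1+r)^2
    = 38201.30719 + 40091.75470 + 652460.97564 = 730754.03753

730754.04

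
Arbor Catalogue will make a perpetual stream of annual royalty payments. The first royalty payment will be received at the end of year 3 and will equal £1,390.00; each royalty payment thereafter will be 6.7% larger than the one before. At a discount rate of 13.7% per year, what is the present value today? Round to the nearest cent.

£15360.16

Value at end of year 2: C₁ / (r − g) = £1,390.00 / (0.137 − 0.067) = £19,857.1429
Discount to today: PV = £19,857.1429 / (1 + 0.137)^2 = £19,857.1429 / 1.292769 = £15,360.16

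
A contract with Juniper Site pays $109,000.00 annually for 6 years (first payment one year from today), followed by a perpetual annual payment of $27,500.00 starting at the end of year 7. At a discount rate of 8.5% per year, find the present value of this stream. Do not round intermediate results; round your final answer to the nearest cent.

$694646.77

PV of 6-year annuity: $109,000.00 × [1 − (1+0.085)^−6] / 0.085 = 496341.00148
Perpetuity value at year 6: $27,500.00 / 0.085 = 323529.41176
PV of perpetuity: 323529.41176 / (1+0.085)^6 = 198305.76460
Total PV = 496341.00148 + 198305.76460 = 694646.76608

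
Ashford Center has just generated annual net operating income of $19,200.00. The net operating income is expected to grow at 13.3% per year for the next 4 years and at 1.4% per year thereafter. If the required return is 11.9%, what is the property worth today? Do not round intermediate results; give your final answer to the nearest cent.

$274104.27

D_1 = 21753.60000
D_2 = 24646.82880
D_3 = 27924.85703
D_4 = 31638.86302
Terminal value at year 4: TV = D_4×(1+g_2)/(r−g_2) = 32081.80710/0.105 = 305541.01998
P_0 = D_1/(1+r)^1 + D_2/(1+r)^2 + D_3/(1+r)^3 + D_4/(1+r)^4 + TV/(1+r)^4
    = 19440.21448 + 19683.43432 + 19929.69713 + 20179.04097 + 194871.88135 = 274104.26823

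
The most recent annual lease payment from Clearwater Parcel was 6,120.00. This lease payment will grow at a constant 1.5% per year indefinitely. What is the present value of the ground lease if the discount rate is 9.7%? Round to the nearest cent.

75753.66

D₁ = D₀ × (1 + g) = 6,120.00 × 1.015 = 6,211.8000
Growing perpetuity: P = D₁ / (r − g) = 6,211.8000 / (0.097 − 0.015) = 75,753.66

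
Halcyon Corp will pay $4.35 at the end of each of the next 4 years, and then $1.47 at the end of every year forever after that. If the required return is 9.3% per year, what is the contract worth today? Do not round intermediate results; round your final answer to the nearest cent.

PV of 4-year annuity: $4.35 × [1 − (1+0.093)^−4] / 0.093 = 14.00048
Perpetuity value at year 4: $1.47 / 0.093 = 15.80645
PV of perpetuity: 15.80645 / (1+0.093)^4 = 11.07526
Total PV = 14.00048 + 11.07526 = 25.07573

$25.08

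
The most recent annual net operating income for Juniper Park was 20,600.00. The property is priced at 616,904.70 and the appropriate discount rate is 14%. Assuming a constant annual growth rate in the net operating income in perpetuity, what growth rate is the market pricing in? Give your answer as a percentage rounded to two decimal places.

10.32%

P = D₀(1+g)/(r−g) ⇒ P(r−g) = D₀(1+g) ⇒ g(P+D₀) = P·r − D₀
g = (P·r − D₀)/(P + D₀) = (616,904.70×0.14 − 20,600.00) / (616,904.70 + 20,600.00) = 0.103163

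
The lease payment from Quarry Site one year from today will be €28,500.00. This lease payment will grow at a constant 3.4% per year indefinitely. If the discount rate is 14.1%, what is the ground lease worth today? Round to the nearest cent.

Growing perpetuity: P = D₁ / (r − g) = €28,500.0000 / (0.141 − 0.034) = €266,355.14

€266355.14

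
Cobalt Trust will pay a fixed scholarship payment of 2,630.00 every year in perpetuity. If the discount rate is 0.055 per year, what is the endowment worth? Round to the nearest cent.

47818.18

Level perpetuity: PV = C / r = 2,630.00 / 0.055 = 47,818.18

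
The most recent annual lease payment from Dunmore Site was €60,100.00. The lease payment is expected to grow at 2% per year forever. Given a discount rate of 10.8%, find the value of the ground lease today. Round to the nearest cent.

D₁ = D₀ × (1 + g) = €60,100.00 × 1.02 = €61,302.0000
Growing perpetuity: P = D₁ / (r − g) = €61,302.0000 / (0.108 − 0.02) = €696,613.64

€696613.64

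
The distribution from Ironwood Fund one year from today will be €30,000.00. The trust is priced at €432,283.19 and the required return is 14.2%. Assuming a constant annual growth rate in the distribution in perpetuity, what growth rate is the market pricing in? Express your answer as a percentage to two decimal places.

7.26%

P = D₁/(r−g) ⇒ g = r − D₁/P = 0.142 − €30,000.00/€432,283.19 = 0.072601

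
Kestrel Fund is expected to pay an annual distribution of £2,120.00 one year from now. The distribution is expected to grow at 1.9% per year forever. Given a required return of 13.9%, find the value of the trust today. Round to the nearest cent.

Growing perpetuity: P = D₁ / (r − g) = £2,120.0000 / (0.139 − 0.019) = £17,666.67

£17666.67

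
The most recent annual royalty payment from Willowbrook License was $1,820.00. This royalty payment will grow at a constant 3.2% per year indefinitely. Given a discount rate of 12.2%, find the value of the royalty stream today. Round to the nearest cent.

$20869.33

D₁ = D₀ × (1 + g) = $1,820.00 × 1.032 = $1,878.2400
Growing perpetuity: P = D₁ / (r − g) = $1,878.2400 / (0.122 − 0.032) = $20,869.33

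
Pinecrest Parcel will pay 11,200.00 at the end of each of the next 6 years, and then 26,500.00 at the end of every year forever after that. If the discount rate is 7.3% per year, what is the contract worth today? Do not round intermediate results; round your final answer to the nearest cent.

290756.18

PV of 6-year annuity: 11,200.00 × [1 − (1+0.073)^−6] / 0.073 = 52894.39175
Perpetuity value at year 6: 26,500.00 / 0.073 = 363013.69863
PV of perpetuity: 363013.69863 / (1+0.073)^6 = 237861.78958
Total PV = 52894.39175 + 237861.78958 = 290756.18133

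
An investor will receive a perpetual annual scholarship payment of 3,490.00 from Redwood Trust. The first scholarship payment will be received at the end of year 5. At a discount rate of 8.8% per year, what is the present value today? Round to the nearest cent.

Value at end of year 4: C / r = 3,490.00 / 0.088 = 39,659.0909
Discount to today: PV = 39,659.0909 / (1 + 0.088)^4 = 39,659.0909 / 1.401250 = 28,302.65

28302.65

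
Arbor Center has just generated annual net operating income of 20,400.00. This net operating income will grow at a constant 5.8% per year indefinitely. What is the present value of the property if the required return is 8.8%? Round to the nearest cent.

719440.00

D₁ = D₀ × (1 + g) = 20,400.00 × 1.058 = 21,583.2000
Growing perpetuity: P = D₁ / (r − g) = 21,583.2000 / (0.088 − 0.058) = 719,440.00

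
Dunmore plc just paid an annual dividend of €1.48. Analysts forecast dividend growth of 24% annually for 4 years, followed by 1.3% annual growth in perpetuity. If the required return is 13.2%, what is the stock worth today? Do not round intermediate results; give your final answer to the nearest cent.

D_1 = 1.83520
D_2 = 2.27565
D_3 = 2.82180
D_4 = 3.49904
Terminal value at year 4: TV = D_4×(1+g_2)/(r−g_2) = 3.54452/0.119 = 29.78591
P_0 = D_1/(1+r)^1 + D_2/(1+r)^2 + D_3/(1+r)^3 + D_4/(1+r)^4 + TV/(1+r)^4
    = 1.62120 + 1.77587 + 1.94530 + 2.13090 + 18.13950 = 25.61277

€25.61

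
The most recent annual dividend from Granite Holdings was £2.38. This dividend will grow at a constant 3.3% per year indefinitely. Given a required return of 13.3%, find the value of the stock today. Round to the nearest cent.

D₁ = D₀ × (1 + g) = £2.38 × 1.033 = £2.4585
Growing perpetuity: P = D₁ / (r − g) = £2.4585 / (0.133 − 0.033) = £24.59

£24.59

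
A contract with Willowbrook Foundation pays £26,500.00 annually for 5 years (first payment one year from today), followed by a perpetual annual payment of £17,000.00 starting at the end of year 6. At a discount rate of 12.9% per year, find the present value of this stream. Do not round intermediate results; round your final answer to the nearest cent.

PV of 5-year annuity: £26,500.00 × [1 − (1+0.129)^−5] / 0.129 = 93434.49752
Perpetuity value at year 5: £17,000.00 / 0.129 = 131782.94574
PV of perpetuity: 131782.94574 / (1+0.129)^5 = 71843.83412
Total PV = 93434.49752 + 71843.83412 = 165278.33164

£165278.33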